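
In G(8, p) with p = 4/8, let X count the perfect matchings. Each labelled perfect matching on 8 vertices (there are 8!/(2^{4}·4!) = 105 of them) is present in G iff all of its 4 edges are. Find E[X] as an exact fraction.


K_8 has 8!/(2^{4}·4!) = 105 labelled perfect matchings.
For each such perfect matching H, let X_H = 1 if all 4 edges of H are present in G. Then P[X_H = 1] = p^{4} = (1/2)^{4} = 1/16.
By linearity: E[X] = Σ_H E[X_H] = 105 · p^{4} = 105 · 1/16 = 105/16.
Numerically: E[X] ≈ 6.562.

E[X] = 105 · (1/2)^{4} = 105/16 ≈ 6.562.


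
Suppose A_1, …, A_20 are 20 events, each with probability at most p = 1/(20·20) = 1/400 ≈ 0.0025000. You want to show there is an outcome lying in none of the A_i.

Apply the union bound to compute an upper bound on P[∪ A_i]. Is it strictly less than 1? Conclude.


Union bound: P[∪_{i=1}^{20} A_i] ≤ Σ_i P[A_i] ≤ 20·p = 20·(1/400) = 1/20.
Numerically: 1/20 ≈ 0.0500000.
Is 1/20 < 1? YES.
Since P[∪ A_i] ≤ 1/20 < 1, the complement has P[∩ A_i^c] ≥ 1 − 1/20 = 19/20 > 0, so some outcome avoids every A_i.

20·p = 1/20 ≈ 0.0500000; existence CERTIFIED by the union bound.


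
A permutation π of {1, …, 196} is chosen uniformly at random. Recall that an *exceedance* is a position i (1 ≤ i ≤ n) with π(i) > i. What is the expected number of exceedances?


Write X = Σ_{i=1}^{196} X_i, where X_i = 1_{π(i) > i}.
For each fixed i, π(i) is uniform over {1, …, 196} (marginal of a uniform permutation), so P[π(i) > i] = (n − i)/n. Summing: Σ_{i=1}^{196} (n − i)/n = (0 + 1 + … + 195)/196 = 196(196 − 1)/(2·196) = (196 − 1)/2.
Hence E[X] = Σ_{i=1}^{196} (196 − i)/196 = 195/2 ≈ 97.500.

E[X] = 195/2 = 97.500.


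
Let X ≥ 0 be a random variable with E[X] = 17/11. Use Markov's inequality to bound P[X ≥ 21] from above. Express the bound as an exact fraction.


μ = E[X] = 17/11, a = 21.
Markov: P[X ≥ 21] ≤ μ/a = (17/11)/21 = 17/231.
Numerically: ≈ 0.0736.
(Since a = 21 > μ = 1.5455, the bound 17/231 is < 1 and informative.)

P[X ≥ 21] ≤ 17/231 ≈ 0.0736.


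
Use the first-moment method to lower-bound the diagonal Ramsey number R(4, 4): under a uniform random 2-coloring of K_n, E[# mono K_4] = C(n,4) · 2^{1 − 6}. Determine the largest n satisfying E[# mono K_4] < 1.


We need C(n, 4) · 2^{1 − 6} < 1, i.e. C(n, 4) < 2^{6 − 1} = 32.
Check values of n near the boundary:
  n = 4: C(4, 4) = 1; 1 < 32? YES
  n = 5: C(5, 4) = 5; 5 < 32? YES
  n = 6: C(6, 4) = 15; 15 < 32? YES
  n = 7: C(7, 4) = 35; 35 < 32? NO
The largest n with C(n, 4) < 32 is n = 6 (where E[X] = 15/32 ≈ 0.469). Hence R(4, 4) > 6, i.e. R(4, 4) ≥ 7.

Largest n = 6; hence R(4, 4) > 6.


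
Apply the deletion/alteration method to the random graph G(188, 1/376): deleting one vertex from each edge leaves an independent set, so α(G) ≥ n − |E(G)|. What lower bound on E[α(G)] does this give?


E[|E(G)|] = C(188, 2)·p = 17578 · (1/376) = 187/4.
E[α(G)] ≥ n − E[|E(G)|] = 188 − 187/4 = 565/4.
Numerically: ≈ 141.250.
(This is only a lower bound; the true E[α(G)] may be larger.)

E[α(G)] ≥ 565/4 ≈ 141.250.


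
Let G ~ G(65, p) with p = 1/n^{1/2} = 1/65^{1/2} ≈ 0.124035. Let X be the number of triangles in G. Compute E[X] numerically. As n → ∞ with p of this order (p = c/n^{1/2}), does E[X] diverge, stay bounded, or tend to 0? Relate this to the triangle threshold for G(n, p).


Number of potential triangles: C(65, 3) = 43680.
Each occurs with probability p³ ≈ (0.124035)³ ≈ 1.90822669e-03.
By linearity: E[X] = C(65, 3)·p³ ≈ 43680 · 1.90822669e-03 ≈ 83.351342.
Since α = 1/2 < 1, p = c/n^{1/2} ≫ 1/n is above the triangle threshold p ~ 1/n. Asymptotically E[X] ~ (c³/6)·n^{3(1−α)} = (1³/6)·n^{1.5} → ∞; triangles are abundant w.h.p.

E[X] ≈ 83.351342; in regime p = Θ(1/n^{1/2}) E[X] diverges (above the triangle threshold p ~ 1/n).


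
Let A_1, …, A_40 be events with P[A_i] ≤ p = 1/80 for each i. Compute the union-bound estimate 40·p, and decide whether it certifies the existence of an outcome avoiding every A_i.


Union bound: P[∪_{i=1}^{40} A_i] ≤ Σ_i P[A_i] ≤ 40·p = 40·(1/80) = 1/2.
Numerically: 1/2 ≈ 0.50000.
Is 1/2 < 1? YES.
Since P[∪ A_i] ≤ 1/2 < 1, the complement has P[∩ A_i^c] ≥ 1 − 1/2 = 1/2 > 0, so some outcome avoids every A_i.

40·p = 1/2 ≈ 0.50000; existence CERTIFIED by the union bound.


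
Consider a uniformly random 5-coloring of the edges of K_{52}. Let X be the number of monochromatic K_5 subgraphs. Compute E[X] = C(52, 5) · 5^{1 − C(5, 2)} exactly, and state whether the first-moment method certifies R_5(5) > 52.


E[X] = C(52, 5) · 5^{1 − 10} = 2598960 · 5^{−9} = 2598960/1953125.
As a reduced fraction: E[X] = 519792/390625 ≈ 1.331.
Is E[X] < 1? NO.
Since E[X] ≥ 1, the first-moment bound is inconclusive at n = 52; it does NOT by itself certify R_5(5) > 52.

E[X] = 519792/390625 ≈ 1.331; E[X] ≥ 1; first-moment method inconclusive here.


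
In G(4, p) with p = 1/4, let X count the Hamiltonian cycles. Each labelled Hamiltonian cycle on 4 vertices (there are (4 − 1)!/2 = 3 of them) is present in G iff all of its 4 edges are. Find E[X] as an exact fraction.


K_4 has (4 − 1)!/2 = 3 labelled Hamiltonian cycles.
For each such Hamiltonian cycle H, let X_H = 1 if all 4 edges of H are present in G. Then P[X_H = 1] = p^{4} = (1/4)^{4} = 1/256.
Summing the indicators: E[X] = Σ_H E[X_H] = 3 · p^{4} = 3 · 1/256 = 3/256.
Numerically: E[X] ≈ 0.01172.

E[X] = 3 · (1/4)^{4} = 3/256 ≈ 0.01172.


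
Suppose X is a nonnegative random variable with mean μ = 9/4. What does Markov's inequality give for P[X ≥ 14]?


μ = E[X] = 9/4, a = 14.
Markov: P[X ≥ 14] ≤ μ/a = (9/4)/14 = 9/56.
Numerically: ≈ 0.16071.
(Since a = 14 > μ = 2.25000, the bound 9/56 is < 1 and informative.)

P[X ≥ 14] ≤ 9/56 ≈ 0.16071.


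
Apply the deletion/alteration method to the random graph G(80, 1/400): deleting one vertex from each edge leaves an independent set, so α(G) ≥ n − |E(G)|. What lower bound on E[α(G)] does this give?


E[|E(G)|] = C(80, 2)·p = 3160 · (1/400) = 79/10.
E[α(G)] ≥ n − E[|E(G)|] = 80 − 79/10 = 721/10.
Numerically: ≈ 72.1000.
(This is only a lower bound; the true E[α(G)] may be larger.)

E[α(G)] ≥ 721/10 ≈ 72.1000.


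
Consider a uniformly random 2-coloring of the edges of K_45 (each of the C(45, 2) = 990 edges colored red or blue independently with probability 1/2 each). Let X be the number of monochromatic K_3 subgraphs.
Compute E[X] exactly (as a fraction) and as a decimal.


Let X = Σ_S X_S over the C(45, 3) = 14190 subsets S of size 3, where X_S = 1 if the K_3 on S is monochromatic.
For a fixed S, the K_3 on S has C(3, 2) = 3 edges. P[all 3 edges red] = (1/2)^3, and likewise for blue, so P[monochromatic] = 2·(1/2)^3 = 2^{1 − 3} = 1/4.
By linearity of expectation: E[X] = C(45, 3) · 2^{1 − 3} = 14190 · 1/4 = 7095/2.
Numerically: E[X] ≈ 3547.500000.

E[X] = C(45,3)·2^(1−C(3,2)) = 7095/2 ≈ 3547.500000.


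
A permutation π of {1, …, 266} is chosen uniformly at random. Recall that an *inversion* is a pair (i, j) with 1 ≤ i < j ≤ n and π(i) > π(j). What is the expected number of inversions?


Write X = Σ X_I over the C(266, 2) = 35245 pairs i < j, with X_I the indicator of one inversion.
There are 35245 indicators.
For each fixed pair i < j, the values π(i) and π(j) are two distinct elements of {1, …, 266} in uniformly random order; by symmetry P[π(i) > π(j)] = 1/2.
By linearity: E[X] = 35245 · (1/2) = C(266, 2) · (1/2) = 35245/2 = 35245/2 ≈ 17622.50000.

E[X] = 35245/2 = 17622.50000.


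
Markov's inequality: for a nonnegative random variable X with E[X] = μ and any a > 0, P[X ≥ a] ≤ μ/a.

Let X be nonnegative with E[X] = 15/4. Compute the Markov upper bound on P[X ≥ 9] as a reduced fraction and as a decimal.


μ = E[X] = 15/4, a = 9.
Markov: P[X ≥ 9] ≤ μ/a = (15/4)/9 = 5/12.
Numerically: ≈ 0.41667.
(Since a = 9 > μ = 3.75000, the bound 5/12 is < 1 and informative.)

P[X ≥ 9] ≤ 5/12 ≈ 0.41667.


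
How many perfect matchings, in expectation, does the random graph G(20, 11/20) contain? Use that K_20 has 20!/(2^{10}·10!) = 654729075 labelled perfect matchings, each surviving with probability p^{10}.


K_20 has 20!/(2^{10}·10!) = 654729075 labelled perfect matchings.
For each such perfect matching H, let X_H = 1 if all 10 edges of H are present in G. Then P[X_H = 1] = p^{10} = (11/20)^{10} = 25937424601/10240000000000.
Summing the indicators: E[X] = Σ_H E[X_H] = 654729075 · p^{10} = 654729075 · 25937424601/10240000000000 = 679279440675798963/409600000000.
Numerically: E[X] ≈ 1.6584e+06.

E[X] = 654729075 · (11/20)^{10} = 679279440675798963/409600000000 ≈ 1.6584e+06.


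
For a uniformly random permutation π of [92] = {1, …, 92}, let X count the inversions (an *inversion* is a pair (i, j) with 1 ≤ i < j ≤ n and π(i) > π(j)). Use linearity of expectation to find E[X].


Write X = Σ X_I over the C(92, 2) = 4186 pairs i < j, with X_I the indicator of one inversion.
There are 4186 indicators.
For each fixed pair i < j, the values π(i) and π(j) are two distinct elements of {1, …, 92} in uniformly random order; by symmetry P[π(i) > π(j)] = 1/2.
By linearity: E[X] = 4186 · (1/2) = C(92, 2) · (1/2) = 4186/2 = 2093 ≈ 2093.000000.

E[X] = 2093 = 2093.000000.


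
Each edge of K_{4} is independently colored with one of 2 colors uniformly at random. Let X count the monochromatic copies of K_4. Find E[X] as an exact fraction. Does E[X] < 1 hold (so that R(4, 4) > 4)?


E[X] = C(4, 4) · 2^{1 − 6} = 1 · 2^{−5} = 1/32.
As a reduced fraction: E[X] = 1/32 ≈ 0.031.
Is E[X] < 1? YES.
Since E[X] < 1, there exists a 2-coloring of K_{4} with no monochromatic K_4; hence R(4, 4) > 4.

E[X] = 1/32 ≈ 0.031; E[X] < 1, so R(4, 4) > 4.


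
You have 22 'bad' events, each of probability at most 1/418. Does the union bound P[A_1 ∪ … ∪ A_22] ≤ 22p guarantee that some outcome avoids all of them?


Union bound: P[∪_{i=1}^{22} A_i] ≤ Σ_i P[A_i] ≤ 22·p = 22·(1/418) = 1/19.
Numerically: 1/19 ≈ 0.0526316.
Is 1/19 < 1? YES.
Since P[∪ A_i] ≤ 1/19 < 1, the complement has P[∩ A_i^c] ≥ 1 − 1/19 = 18/19 > 0, so some outcome avoids every A_i.

22·p = 1/19 ≈ 0.0526316; existence CERTIFIED by the union bound.


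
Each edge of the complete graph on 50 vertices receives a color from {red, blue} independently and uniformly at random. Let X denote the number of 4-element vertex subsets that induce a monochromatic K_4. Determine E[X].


Let X = Σ_S X_S over the C(50, 4) = 230300 subsets S of size 4, where X_S = 1 if the K_4 on S is monochromatic.
For a fixed S, the K_4 on S has C(4, 2) = 6 edges. P[all 6 edges red] = (1/2)^6, and likewise for blue, so P[monochromatic] = 2·(1/2)^6 = 2^{1 − 6} = 1/32.
Summing: E[X] = C(50, 4) · 2^{1 − 6} = 230300 · 1/32 = 57575/8.
Numerically: E[X] ≈ 7196.875.

E[X] = C(50,4)·2^(1−C(4,2)) = 57575/8 ≈ 7196.875.


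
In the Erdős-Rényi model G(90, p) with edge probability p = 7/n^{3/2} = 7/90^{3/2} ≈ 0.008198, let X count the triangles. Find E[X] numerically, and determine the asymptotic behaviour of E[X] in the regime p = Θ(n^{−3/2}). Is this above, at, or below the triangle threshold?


Number of potential triangles: C(90, 3) = 117480.
Each occurs with probability p³ ≈ (0.008198)³ ≈ 5.510650e-07.
By linearity: E[X] = C(90, 3)·p³ ≈ 117480 · 5.510650e-07 ≈ 0.0647.
Since α = 3/2 > 1, p = c/n^{3/2} = o(1/n) is below the triangle threshold p ~ 1/n. Asymptotically E[X] ~ (c³/6)·n^{3(1−α)} = (7³/6)·n^{-1.5} → 0, so by Markov's inequality G has no triangles w.h.p.

E[X] ≈ 0.0647; in regime p = Θ(1/n^{3/2}) E[X] tends to 0 (below the triangle threshold p ~ 1/n).


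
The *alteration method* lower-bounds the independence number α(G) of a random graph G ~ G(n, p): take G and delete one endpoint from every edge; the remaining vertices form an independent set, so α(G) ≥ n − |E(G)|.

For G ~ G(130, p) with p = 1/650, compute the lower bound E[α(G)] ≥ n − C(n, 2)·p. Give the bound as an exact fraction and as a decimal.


E[|E(G)|] = C(130, 2)·p = 8385 · (1/650) = 129/10.
E[α(G)] ≥ n − E[|E(G)|] = 130 − 129/10 = 1171/10.
Numerically: ≈ 117.1000.
(This is only a lower bound; the true E[α(G)] may be larger.)

E[α(G)] ≥ 1171/10 ≈ 117.1000.


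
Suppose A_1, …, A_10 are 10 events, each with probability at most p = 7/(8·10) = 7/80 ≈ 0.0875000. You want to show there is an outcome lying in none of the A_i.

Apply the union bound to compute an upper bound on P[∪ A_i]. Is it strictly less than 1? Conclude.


Union bound: P[∪_{i=1}^{10} A_i] ≤ Σ_i P[A_i] ≤ 10·p = 10·(7/80) = 7/8.
Numerically: 7/8 ≈ 0.8750000.
Is 7/8 < 1? YES.
Since P[∪ A_i] ≤ 7/8 < 1, the complement has P[∩ A_i^c] ≥ 1 − 7/8 = 1/8 > 0, so some outcome avoids every A_i.

10·p = 7/8 ≈ 0.8750000; existence CERTIFIED by the union bound.


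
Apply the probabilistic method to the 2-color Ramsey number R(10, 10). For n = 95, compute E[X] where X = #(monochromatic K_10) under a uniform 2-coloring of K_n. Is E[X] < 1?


E[X] = C(95, 10) · 2^{1 − 45} = 10104934117421 · 2^{−44} = 10104934117421/17592186044416.
As a reduced fraction: E[X] = 10104934117421/17592186044416 ≈ 0.574399.
Is E[X] < 1? YES.
Since E[X] < 1, there exists a 2-coloring of K_{95} with no monochromatic K_10; hence R(10, 10) > 95.

E[X] = 10104934117421/17592186044416 ≈ 0.574399; E[X] < 1, so R(10, 10) > 95.


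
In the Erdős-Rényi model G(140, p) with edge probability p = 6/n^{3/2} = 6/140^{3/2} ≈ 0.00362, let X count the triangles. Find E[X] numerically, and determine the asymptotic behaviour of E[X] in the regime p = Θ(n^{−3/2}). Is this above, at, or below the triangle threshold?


Number of potential triangles: C(140, 3) = 447580.
Each occurs with probability p³ ≈ (0.00362)³ ≈ 4.75201e-08.
By linearity: E[X] = C(140, 3)·p³ ≈ 447580 · 4.75201e-08 ≈ 0.021.
Since α = 3/2 > 1, p = c/n^{3/2} = o(1/n) is below the triangle threshold p ~ 1/n. Asymptotically E[X] ~ (c³/6)·n^{3(1−α)} = (6³/6)·n^{-1.5} → 0, so by Markov's inequality G has no triangles w.h.p.

E[X] ≈ 0.021; in regime p = Θ(1/n^{3/2}) E[X] tends to 0 (below the triangle threshold p ~ 1/n).


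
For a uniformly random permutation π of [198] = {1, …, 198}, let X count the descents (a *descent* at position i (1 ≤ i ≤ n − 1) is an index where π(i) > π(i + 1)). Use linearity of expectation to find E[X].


Write X = Σ X_I over i = 1, …, 197, with X_I the indicator of one descent.
There are 197 indicators.
For each fixed i, the pair (π(i), π(i+1)) is a uniformly random ordered pair of distinct values from {1, …, 198}; by symmetry P[π(i) > π(i+1)] = 1/2.
By linearity: E[X] = 197 · (1/2) = (198 − 1) · (1/2) = 197/2 ≈ 98.500000.

E[X] = 197/2 = 98.500000.


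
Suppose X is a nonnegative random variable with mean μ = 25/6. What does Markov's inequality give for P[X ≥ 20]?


μ = E[X] = 25/6, a = 20.
Markov: P[X ≥ 20] ≤ μ/a = (25/6)/20 = 5/24.
Numerically: ≈ 0.208.
(Since a = 20 > μ = 4.167, the bound 5/24 is < 1 and informative.)

P[X ≥ 20] ≤ 5/24 ≈ 0.208.


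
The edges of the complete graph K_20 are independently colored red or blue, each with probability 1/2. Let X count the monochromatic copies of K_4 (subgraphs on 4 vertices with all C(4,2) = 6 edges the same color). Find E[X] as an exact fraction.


Let X = Σ_S X_S over the C(20, 4) = 4845 subsets S of size 4, where X_S = 1 if the K_4 on S is monochromatic.
For a fixed S, the K_4 on S has C(4, 2) = 6 edges. P[all 6 edges red] = (1/2)^6, and likewise for blue, so P[monochromatic] = 2·(1/2)^6 = 2^{1 − 6} = 1/32.
Summing: E[X] = C(20, 4) · 2^{1 − 6} = 4845 · 1/32 = 4845/32.
Numerically: E[X] ≈ 151.406.

E[X] = C(20,4)·2^(1−C(4,2)) = 4845/32 ≈ 151.406.


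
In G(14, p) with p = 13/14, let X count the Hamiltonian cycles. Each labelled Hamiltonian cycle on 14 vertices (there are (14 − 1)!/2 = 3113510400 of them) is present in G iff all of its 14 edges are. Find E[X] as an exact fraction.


K_14 has (14 − 1)!/2 = 3113510400 labelled Hamiltonian cycles.
For each such Hamiltonian cycle H, let X_H = 1 if all 14 edges of H are present in G. Then P[X_H = 1] = p^{14} = (13/14)^{14} = 3937376385699289/11112006825558016.
Summing the indicators: E[X] = Σ_H E[X_H] = 3113510400 · p^{14} = 3113510400 · 3937376385699289/11112006825558016 = 3420497300666614836525/3100448333024.
Numerically: E[X] ≈ 1.1032e+09.

E[X] = 3113510400 · (13/14)^{14} = 3420497300666614836525/3100448333024 ≈ 1.1032e+09.


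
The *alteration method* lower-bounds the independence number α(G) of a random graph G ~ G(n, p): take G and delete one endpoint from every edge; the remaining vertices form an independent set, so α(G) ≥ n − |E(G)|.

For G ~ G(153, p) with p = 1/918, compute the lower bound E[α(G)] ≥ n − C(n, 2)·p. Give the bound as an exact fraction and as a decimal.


E[|E(G)|] = C(153, 2)·p = 11628 · (1/918) = 38/3.
E[α(G)] ≥ n − E[|E(G)|] = 153 − 38/3 = 421/3.
Numerically: ≈ 140.333333.
(This is only a lower bound; the true E[α(G)] may be larger.)

E[α(G)] ≥ 421/3 ≈ 140.333333.


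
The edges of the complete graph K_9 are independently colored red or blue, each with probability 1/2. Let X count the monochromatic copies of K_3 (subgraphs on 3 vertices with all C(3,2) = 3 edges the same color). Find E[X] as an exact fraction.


Let X = Σ_S X_S over the C(9, 3) = 84 subsets S of size 3, where X_S = 1 if the K_3 on S is monochromatic.
For a fixed S, the K_3 on S has C(3, 2) = 3 edges. P[all 3 edges red] = (1/2)^3, and likewise for blue, so P[monochromatic] = 2·(1/2)^3 = 2^{1 − 3} = 1/4.
By linearity: E[X] = C(9, 3) · 2^{1 − 3} = 84 · 1/4 = 21.
Numerically: E[X] ≈ 21.0000.

E[X] = C(9,3)·2^(1−C(3,2)) = 21 ≈ 21.0000.


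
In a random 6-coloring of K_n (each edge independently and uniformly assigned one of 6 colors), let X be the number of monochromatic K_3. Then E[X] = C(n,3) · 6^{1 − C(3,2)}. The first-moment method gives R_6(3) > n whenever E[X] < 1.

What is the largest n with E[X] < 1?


We need C(n, 3) · 6^{1 − 3} < 1, i.e. C(n, 3) < 6^{3 − 1} = 36.
Check values of n near the boundary:
  n = 6: C(6, 3) = 20; 20 < 36? YES
  n = 7: C(7, 3) = 35; 35 < 36? YES
  n = 8: C(8, 3) = 56; 56 < 36? NO
  n = 9: C(9, 3) = 84; 84 < 36? NO
The largest n with C(n, 3) < 36 is n = 7 (where E[X] = 35/36 ≈ 0.97222). Hence R_6(3) > 7, i.e. R_6(3) ≥ 8.

Largest n = 7; hence R_6(3) > 7.


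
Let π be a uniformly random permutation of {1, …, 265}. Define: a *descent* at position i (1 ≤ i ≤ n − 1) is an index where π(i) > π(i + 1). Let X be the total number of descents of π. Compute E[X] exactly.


Write X = Σ X_I over i = 1, …, 264, with X_I the indicator of one descent.
There are 264 indicators.
For each fixed i, the pair (π(i), π(i+1)) is a uniformly random ordered pair of distinct values from {1, …, 265}; by symmetry P[π(i) > π(i+1)] = 1/2.
By linearity: E[X] = 264 · (1/2) = (265 − 1) · (1/2) = 132 ≈ 132.00000.

E[X] = 132 = 132.00000.


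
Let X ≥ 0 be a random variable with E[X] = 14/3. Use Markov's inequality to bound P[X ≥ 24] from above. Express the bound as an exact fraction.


μ = E[X] = 14/3, a = 24.
Markov: P[X ≥ 24] ≤ μ/a = (14/3)/24 = 7/36.
Numerically: ≈ 0.194444.
(Since a = 24 > μ = 4.666667, the bound 7/36 is < 1 and informative.)

P[X ≥ 24] ≤ 7/36 ≈ 0.194444.


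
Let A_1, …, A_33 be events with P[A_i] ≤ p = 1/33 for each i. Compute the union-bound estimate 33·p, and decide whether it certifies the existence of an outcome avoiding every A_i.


Union bound: P[∪_{i=1}^{33} A_i] ≤ Σ_i P[A_i] ≤ 33·p = 33·(1/33) = 1.
Numerically: 1 ≈ 1.000.
Is 1 < 1? NO.
Since the bound 1 is ≥ 1, the union bound is uninformative here; it does NOT by itself certify existence.

33·p = 1 ≈ 1.000; existence NOT certified by the union bound.


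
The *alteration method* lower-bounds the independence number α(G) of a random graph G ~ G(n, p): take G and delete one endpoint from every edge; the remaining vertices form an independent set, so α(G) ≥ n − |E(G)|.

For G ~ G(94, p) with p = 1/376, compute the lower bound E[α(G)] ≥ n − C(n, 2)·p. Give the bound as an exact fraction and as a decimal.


E[|E(G)|] = C(94, 2)·p = 4371 · (1/376) = 93/8.
E[α(G)] ≥ n − E[|E(G)|] = 94 − 93/8 = 659/8.
Numerically: ≈ 82.375.
(This is only a lower bound; the true E[α(G)] may be larger.)

E[α(G)] ≥ 659/8 ≈ 82.375.


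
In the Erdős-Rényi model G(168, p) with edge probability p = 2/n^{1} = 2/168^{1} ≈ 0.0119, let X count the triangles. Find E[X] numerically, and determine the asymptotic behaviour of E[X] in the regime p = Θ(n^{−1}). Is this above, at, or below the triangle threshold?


Number of potential triangles: C(168, 3) = 776216.
Each occurs with probability p³ ≈ (0.0119)³ ≈ 1.687183e-06.
By linearity: E[X] = C(168, 3)·p³ ≈ 776216 · 1.687183e-06 ≈ 1.3096.
Here α = 1, so p = 2/n is exactly at the triangle threshold p ~ 1/n. Asymptotically E[X] → c³/6 = 2³/6 = 4/3 ≈ 1.3333, a bounded constant. In this regime the triangle count is asymptotically Poisson(c³/6).

E[X] ≈ 1.3096; in regime p = Θ(1/n^{1}) E[X] stays bounded (at the triangle threshold p ~ 1/n).


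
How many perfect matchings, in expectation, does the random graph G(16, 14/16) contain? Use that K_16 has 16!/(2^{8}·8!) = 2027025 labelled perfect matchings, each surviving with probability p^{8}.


K_16 has 16!/(2^{8}·8!) = 2027025 labelled perfect matchings.
For each such perfect matching H, let X_H = 1 if all 8 edges of H are present in G. Then P[X_H = 1] = p^{8} = (7/8)^{8} = 5764801/16777216.
By linearity: E[X] = Σ_H E[X_H] = 2027025 · p^{8} = 2027025 · 5764801/16777216 = 11685395747025/16777216.
Numerically: E[X] ≈ 6.965e+05.

E[X] = 2027025 · (7/8)^{8} = 11685395747025/16777216 ≈ 6.965e+05.


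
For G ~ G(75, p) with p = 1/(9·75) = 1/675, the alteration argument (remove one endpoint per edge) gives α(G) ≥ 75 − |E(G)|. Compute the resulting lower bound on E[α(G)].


E[|E(G)|] = C(75, 2)·p = 2775 · (1/675) = 37/9.
E[α(G)] ≥ n − E[|E(G)|] = 75 − 37/9 = 638/9.
Numerically: ≈ 70.889.
(This is only a lower bound; the true E[α(G)] may be larger.)

E[α(G)] ≥ 638/9 ≈ 70.889.


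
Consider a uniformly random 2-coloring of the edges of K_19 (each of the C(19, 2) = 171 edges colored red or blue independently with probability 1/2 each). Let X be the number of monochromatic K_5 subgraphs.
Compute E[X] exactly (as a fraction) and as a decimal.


Let X = Σ_S X_S over the C(19, 5) = 11628 subsets S of size 5, where X_S = 1 if the K_5 on S is monochromatic.
For a fixed S, the K_5 on S has C(5, 2) = 10 edges. P[all 10 edges red] = (1/2)^10, and likewise for blue, so P[monochromatic] = 2·(1/2)^10 = 2^{1 − 10} = 1/512.
By linearity: E[X] = C(19, 5) · 2^{1 − 10} = 11628 · 1/512 = 2907/128.
Numerically: E[X] ≈ 22.7109.

E[X] = C(19,5)·2^(1−C(5,2)) = 2907/128 ≈ 22.7109.


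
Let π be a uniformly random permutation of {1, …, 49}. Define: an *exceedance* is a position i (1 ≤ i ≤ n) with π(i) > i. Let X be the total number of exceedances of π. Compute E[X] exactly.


Write X = Σ_{i=1}^{49} X_i, where X_i = 1_{π(i) > i}.
For each fixed i, π(i) is uniform over {1, …, 49} (marginal of a uniform permutation), so P[π(i) > i] = (n − i)/n. Summing: Σ_{i=1}^{49} (n − i)/n = (0 + 1 + … + 48)/49 = 49(49 − 1)/(2·49) = (49 − 1)/2.
Hence E[X] = Σ_{i=1}^{49} (49 − i)/49 = 24 ≈ 24.000000.

E[X] = 24 = 24.000000.


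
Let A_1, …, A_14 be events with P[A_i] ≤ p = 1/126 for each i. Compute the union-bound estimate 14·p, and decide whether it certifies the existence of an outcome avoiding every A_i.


Union bound: P[∪_{i=1}^{14} A_i] ≤ Σ_i P[A_i] ≤ 14·p = 14·(1/126) = 1/9.
Numerically: 1/9 ≈ 0.11111.
Is 1/9 < 1? YES.
Since P[∪ A_i] ≤ 1/9 < 1, the complement has P[∩ A_i^c] ≥ 1 − 1/9 = 8/9 > 0, so some outcome avoids every A_i.

14·p = 1/9 ≈ 0.11111; existence CERTIFIED by the union bound.


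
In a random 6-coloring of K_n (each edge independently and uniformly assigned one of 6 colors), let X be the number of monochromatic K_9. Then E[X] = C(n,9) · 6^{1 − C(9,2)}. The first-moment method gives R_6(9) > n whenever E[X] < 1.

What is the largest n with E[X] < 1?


We need C(n, 9) · 6^{1 − 36} < 1, i.e. C(n, 9) < 6^{36 − 1} = 1719070799748422591028658176.
Check values of n near the boundary:
  n = 4407: C(4407, 9) = 1713856532599459170657070050; 1713856532599459170657070050 < 1719070799748422591028658176? YES
  n = 4408: C(4408, 9) = 1717362945146264156457459600; 1717362945146264156457459600 < 1719070799748422591028658176? YES
  n = 4409: C(4409, 9) = 1720875732988608787686577131; 1720875732988608787686577131 < 1719070799748422591028658176? NO
  n = 4410: C(4410, 9) = 1724394906266704102180823710; 1724394906266704102180823710 < 1719070799748422591028658176? NO
The largest n with C(n, 9) < 1719070799748422591028658176 is n = 4408 (where E[X] = 35778394690547169926197075/35813974994758803979763712 ≈ 0.999007). Hence R_6(9) > 4408, i.e. R_6(9) ≥ 4409.

Largest n = 4408; hence R_6(9) > 4408.


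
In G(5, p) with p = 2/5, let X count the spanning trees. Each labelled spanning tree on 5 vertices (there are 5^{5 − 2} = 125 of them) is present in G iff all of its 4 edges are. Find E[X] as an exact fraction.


K_5 has 5^{5 − 2} = 125 labelled spanning trees.
For each such spanning tree H, let X_H = 1 if all 4 edges of H are present in G. Then P[X_H = 1] = p^{4} = (2/5)^{4} = 16/625.
By linearity: E[X] = Σ_H E[X_H] = 125 · p^{4} = 125 · 16/625 = 16/5.
Numerically: E[X] ≈ 3.2.

E[X] = 125 · (2/5)^{4} = 16/5 ≈ 3.2.


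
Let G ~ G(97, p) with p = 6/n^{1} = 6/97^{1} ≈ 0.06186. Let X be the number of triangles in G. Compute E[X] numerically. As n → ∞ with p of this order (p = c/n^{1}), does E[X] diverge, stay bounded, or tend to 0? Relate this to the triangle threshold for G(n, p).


Number of potential triangles: C(97, 3) = 147440.
Each occurs with probability p³ ≈ (0.06186)³ ≈ 2.366675e-04.
By linearity: E[X] = C(97, 3)·p³ ≈ 147440 · 2.366675e-04 ≈ 34.8943.
Here α = 1, so p = 6/n is exactly at the triangle threshold p ~ 1/n. Asymptotically E[X] → c³/6 = 6³/6 = 36 ≈ 36.0000, a bounded constant. In this regime the triangle count is asymptotically Poisson(c³/6).

E[X] ≈ 34.8943; in regime p = Θ(1/n^{1}) E[X] stays bounded (at the triangle threshold p ~ 1/n).


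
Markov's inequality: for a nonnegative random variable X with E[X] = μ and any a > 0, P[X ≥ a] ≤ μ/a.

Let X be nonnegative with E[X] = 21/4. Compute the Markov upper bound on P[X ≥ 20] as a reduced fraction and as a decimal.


μ = E[X] = 21/4, a = 20.
Markov: P[X ≥ 20] ≤ μ/a = (21/4)/20 = 21/80.
Numerically: ≈ 0.2625.
(Since a = 20 > μ = 5.2500, the bound 21/80 is < 1 and informative.)

P[X ≥ 20] ≤ 21/80 ≈ 0.2625.


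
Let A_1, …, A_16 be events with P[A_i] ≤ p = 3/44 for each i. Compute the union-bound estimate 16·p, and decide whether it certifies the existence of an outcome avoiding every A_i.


Union bound: P[∪_{i=1}^{16} A_i] ≤ Σ_i P[A_i] ≤ 16·p = 16·(3/44) = 12/11.
Numerically: 12/11 ≈ 1.090909.
Is 12/11 < 1? NO.
Since the bound 12/11 is ≥ 1, the union bound is uninformative here; it does NOT by itself certify existence.

16·p = 12/11 ≈ 1.090909; existence NOT certified by the union bound.


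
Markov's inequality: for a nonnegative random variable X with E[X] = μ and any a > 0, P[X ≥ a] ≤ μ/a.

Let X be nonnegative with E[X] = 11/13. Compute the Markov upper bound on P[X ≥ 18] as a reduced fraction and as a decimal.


μ = E[X] = 11/13, a = 18.
Markov: P[X ≥ 18] ≤ μ/a = (11/13)/18 = 11/234.
Numerically: ≈ 0.0470.
(Since a = 18 > μ = 0.8462, the bound 11/234 is < 1 and informative.)

P[X ≥ 18] ≤ 11/234 ≈ 0.0470.


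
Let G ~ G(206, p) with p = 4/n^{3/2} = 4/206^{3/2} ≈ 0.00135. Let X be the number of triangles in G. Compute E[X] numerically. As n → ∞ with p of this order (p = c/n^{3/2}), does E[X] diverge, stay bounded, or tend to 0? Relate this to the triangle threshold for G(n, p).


Number of potential triangles: C(206, 3) = 1435820.
Each occurs with probability p³ ≈ (0.00135)³ ≈ 2.47615e-09.
By linearity: E[X] = C(206, 3)·p³ ≈ 1435820 · 2.47615e-09 ≈ 0.004.
Since α = 3/2 > 1, p = c/n^{3/2} = o(1/n) is below the triangle threshold p ~ 1/n. Asymptotically E[X] ~ (c³/6)·n^{3(1−α)} = (4³/6)·n^{-1.5} → 0, so by Markov's inequality G has no triangles w.h.p.

E[X] ≈ 0.004; in regime p = Θ(1/n^{3/2}) E[X] tends to 0 (below the triangle threshold p ~ 1/n).


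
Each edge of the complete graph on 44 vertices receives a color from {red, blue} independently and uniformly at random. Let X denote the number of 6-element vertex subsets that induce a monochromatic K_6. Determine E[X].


Let X = Σ_S X_S over the C(44, 6) = 7059052 subsets S of size 6, where X_S = 1 if the K_6 on S is monochromatic.
For a fixed S, the K_6 on S has C(6, 2) = 15 edges. P[all 15 edges red] = (1/2)^15, and likewise for blue, so P[monochromatic] = 2·(1/2)^15 = 2^{1 − 15} = 1/16384.
Summing: E[X] = C(44, 6) · 2^{1 − 15} = 7059052 · 1/16384 = 1764763/4096.
Numerically: E[X] ≈ 430.850342.

E[X] = C(44,6)·2^(1−C(6,2)) = 1764763/4096 ≈ 430.850342.


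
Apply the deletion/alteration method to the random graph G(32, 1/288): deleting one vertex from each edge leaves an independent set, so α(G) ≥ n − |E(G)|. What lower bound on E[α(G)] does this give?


E[|E(G)|] = C(32, 2)·p = 496 · (1/288) = 31/18.
E[α(G)] ≥ n − E[|E(G)|] = 32 − 31/18 = 545/18.
Numerically: ≈ 30.27778.
(This is only a lower bound; the true E[α(G)] may be larger.)

E[α(G)] ≥ 545/18 ≈ 30.27778.


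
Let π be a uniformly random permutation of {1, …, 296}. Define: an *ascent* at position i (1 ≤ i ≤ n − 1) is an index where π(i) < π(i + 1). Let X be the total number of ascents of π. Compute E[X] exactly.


Write X = Σ X_I over i = 1, …, 295, with X_I the indicator of one ascent.
There are 295 indicators.
For each fixed i, the pair (π(i), π(i+1)) is a uniformly random ordered pair of distinct values from {1, …, 296}; by symmetry P[π(i) < π(i+1)] = 1/2.
By linearity: E[X] = 295 · (1/2) = (296 − 1) · (1/2) = 295/2 ≈ 147.5000.

E[X] = 295/2 = 147.5000.


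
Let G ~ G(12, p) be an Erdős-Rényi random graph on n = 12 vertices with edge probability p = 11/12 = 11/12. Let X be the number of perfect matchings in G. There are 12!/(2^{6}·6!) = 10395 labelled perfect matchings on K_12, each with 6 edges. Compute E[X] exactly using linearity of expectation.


K_12 has 12!/(2^{6}·6!) = 10395 labelled perfect matchings.
For each such perfect matching H, let X_H = 1 if all 6 edges of H are present in G. Then P[X_H = 1] = p^{6} = (11/12)^{6} = 1771561/2985984.
By linearity of expectation: E[X] = Σ_H E[X_H] = 10395 · p^{6} = 10395 · 1771561/2985984 = 682050985/110592.
Numerically: E[X] ≈ 6167.27.

E[X] = 10395 · (11/12)^{6} = 682050985/110592 ≈ 6167.27.


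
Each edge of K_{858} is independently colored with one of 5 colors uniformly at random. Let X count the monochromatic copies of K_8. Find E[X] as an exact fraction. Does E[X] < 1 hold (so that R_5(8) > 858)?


E[X] = C(858, 8) · 5^{1 − 28} = 7049584530256467771 · 5^{−27} = 7049584530256467771/7450580596923828125.
As a reduced fraction: E[X] = 7049584530256467771/7450580596923828125 ≈ 0.94618.
Is E[X] < 1? YES.
Since E[X] < 1, there exists a 5-coloring of K_{858} with no monochromatic K_8; hence R_5(8) > 858.

E[X] = 7049584530256467771/7450580596923828125 ≈ 0.94618; E[X] < 1, so R_5(8) > 858.


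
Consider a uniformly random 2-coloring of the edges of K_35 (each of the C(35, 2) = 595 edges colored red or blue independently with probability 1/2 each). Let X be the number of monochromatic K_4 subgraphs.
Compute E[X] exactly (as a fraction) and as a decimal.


Let X = Σ_S X_S over the C(35, 4) = 52360 subsets S of size 4, where X_S = 1 if the K_4 on S is monochromatic.
For a fixed S, the K_4 on S has C(4, 2) = 6 edges. P[all 6 edges red] = (1/2)^6, and likewise for blue, so P[monochromatic] = 2·(1/2)^6 = 2^{1 − 6} = 1/32.
By linearity of expectation: E[X] = C(35, 4) · 2^{1 − 6} = 52360 · 1/32 = 6545/4.
Numerically: E[X] ≈ 1636.25000.

E[X] = C(35,4)·2^(1−C(4,2)) = 6545/4 ≈ 1636.25000.


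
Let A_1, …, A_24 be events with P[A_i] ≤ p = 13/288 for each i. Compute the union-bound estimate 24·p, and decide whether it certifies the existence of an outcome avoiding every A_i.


Union bound: P[∪_{i=1}^{24} A_i] ≤ Σ_i P[A_i] ≤ 24·p = 24·(13/288) = 13/12.
Numerically: 13/12 ≈ 1.0833333.
Is 13/12 < 1? NO.
Since the bound 13/12 is ≥ 1, the union bound is uninformative here; it does NOT by itself certify existence.

24·p = 13/12 ≈ 1.0833333; existence NOT certified by the union bound.


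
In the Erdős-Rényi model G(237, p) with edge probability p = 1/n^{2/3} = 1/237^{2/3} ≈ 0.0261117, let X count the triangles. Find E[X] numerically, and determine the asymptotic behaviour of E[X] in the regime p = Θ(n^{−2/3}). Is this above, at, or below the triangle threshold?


Number of potential triangles: C(237, 3) = 2190670.
Each occurs with probability p³ ≈ (0.0261117)³ ≈ 1.78034147e-05.
By linearity: E[X] = C(237, 3)·p³ ≈ 2190670 · 1.78034147e-05 ≈ 39.001406.
Since α = 2/3 < 1, p = c/n^{2/3} ≫ 1/n is above the triangle threshold p ~ 1/n. Asymptotically E[X] ~ (c³/6)·n^{3(1−α)} = (1³/6)·n^{1} → ∞; triangles are abundant w.h.p.

E[X] ≈ 39.001406; in regime p = Θ(1/n^{2/3}) E[X] diverges (above the triangle threshold p ~ 1/n).


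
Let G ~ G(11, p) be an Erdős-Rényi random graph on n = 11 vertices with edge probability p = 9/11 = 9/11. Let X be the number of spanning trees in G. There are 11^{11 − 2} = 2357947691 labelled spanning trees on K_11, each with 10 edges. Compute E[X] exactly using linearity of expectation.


K_11 has 11^{11 − 2} = 2357947691 labelled spanning trees.
For each such spanning tree H, let X_H = 1 if all 10 edges of H are present in G. Then P[X_H = 1] = p^{10} = (9/11)^{10} = 3486784401/25937424601.
By linearity: E[X] = Σ_H E[X_H] = 2357947691 · p^{10} = 2357947691 · 3486784401/25937424601 = 3486784401/11.
Numerically: E[X] ≈ 3.17e+08.

E[X] = 2357947691 · (9/11)^{10} = 3486784401/11 ≈ 3.17e+08.


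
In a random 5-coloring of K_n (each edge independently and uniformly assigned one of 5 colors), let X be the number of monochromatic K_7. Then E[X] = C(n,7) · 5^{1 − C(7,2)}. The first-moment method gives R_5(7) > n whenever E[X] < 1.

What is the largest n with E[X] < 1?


We need C(n, 7) · 5^{1 − 21} < 1, i.e. C(n, 7) < 5^{21 − 1} = 95367431640625.
Check values of n near the boundary:
  n = 335: C(335, 7) = 88202498238195; 88202498238195 < 95367431640625? YES
  n = 336: C(336, 7) = 90079147136880; 90079147136880 < 95367431640625? YES
  n = 337: C(337, 7) = 91989916924632; 91989916924632 < 95367431640625? YES
  n = 338: C(338, 7) = 93935323022736; 93935323022736 < 95367431640625? YES
  n = 339: C(339, 7) = 95915887062372; 95915887062372 < 95367431640625? NO
  n = 340: C(340, 7) = 97932136940560; 97932136940560 < 95367431640625? NO
  n = 341: C(341, 7) = 99984606876440; 99984606876440 < 95367431640625? NO
The largest n with C(n, 7) < 95367431640625 is n = 338 (where E[X] = 93935323022736/95367431640625 ≈ 0.9850). Hence R_5(7) > 338, i.e. R_5(7) ≥ 339.

Largest n = 338; hence R_5(7) > 338.


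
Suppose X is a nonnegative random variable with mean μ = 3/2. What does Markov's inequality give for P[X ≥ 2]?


μ = E[X] = 3/2, a = 2.
Markov: P[X ≥ 2] ≤ μ/a = (3/2)/2 = 3/4.
Numerically: ≈ 0.75000.
(Since a = 2 > μ = 1.50000, the bound 3/4 is < 1 and informative.)

P[X ≥ 2] ≤ 3/4 ≈ 0.75000.


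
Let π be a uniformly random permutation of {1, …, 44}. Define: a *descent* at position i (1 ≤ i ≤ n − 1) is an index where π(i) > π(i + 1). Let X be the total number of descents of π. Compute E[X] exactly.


Write X = Σ X_I over i = 1, …, 43, with X_I the indicator of one descent.
There are 43 indicators.
For each fixed i, the pair (π(i), π(i+1)) is a uniformly random ordered pair of distinct values from {1, …, 44}; by symmetry P[π(i) > π(i+1)] = 1/2.
By linearity: E[X] = 43 · (1/2) = (44 − 1) · (1/2) = 43/2 ≈ 21.500000.

E[X] = 43/2 = 21.500000.


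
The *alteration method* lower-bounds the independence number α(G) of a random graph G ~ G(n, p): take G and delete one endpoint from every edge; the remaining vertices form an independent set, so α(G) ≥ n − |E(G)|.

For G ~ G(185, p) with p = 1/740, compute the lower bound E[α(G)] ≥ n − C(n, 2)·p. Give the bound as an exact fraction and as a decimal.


E[|E(G)|] = C(185, 2)·p = 17020 · (1/740) = 23.
E[α(G)] ≥ n − E[|E(G)|] = 185 − 23 = 162.
Numerically: ≈ 162.0000.
(This is only a lower bound; the true E[α(G)] may be larger.)

E[α(G)] ≥ 162 ≈ 162.0000.


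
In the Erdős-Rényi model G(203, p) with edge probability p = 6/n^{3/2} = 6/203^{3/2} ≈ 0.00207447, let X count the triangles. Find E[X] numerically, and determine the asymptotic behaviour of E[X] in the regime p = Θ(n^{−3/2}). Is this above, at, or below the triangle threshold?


Number of potential triangles: C(203, 3) = 1373701.
Each occurs with probability p³ ≈ (0.00207447)³ ≈ 8.92732983e-09.
By linearity: E[X] = C(203, 3)·p³ ≈ 1373701 · 8.92732983e-09 ≈ 0.012263.
Since α = 3/2 > 1, p = c/n^{3/2} = o(1/n) is below the triangle threshold p ~ 1/n. Asymptotically E[X] ~ (c³/6)·n^{3(1−α)} = (6³/6)·n^{-1.5} → 0, so by Markov's inequality G has no triangles w.h.p.

E[X] ≈ 0.012263; in regime p = Θ(1/n^{3/2}) E[X] tends to 0 (below the triangle threshold p ~ 1/n).


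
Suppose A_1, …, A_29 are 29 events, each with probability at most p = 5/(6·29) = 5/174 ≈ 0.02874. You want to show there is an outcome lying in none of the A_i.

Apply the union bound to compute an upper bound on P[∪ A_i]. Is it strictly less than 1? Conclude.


Union bound: P[∪_{i=1}^{29} A_i] ≤ Σ_i P[A_i] ≤ 29·p = 29·(5/174) = 5/6.
Numerically: 5/6 ≈ 0.83333.
Is 5/6 < 1? YES.
Since P[∪ A_i] ≤ 5/6 < 1, the complement has P[∩ A_i^c] ≥ 1 − 5/6 = 1/6 > 0, so some outcome avoids every A_i.

29·p = 5/6 ≈ 0.83333; existence CERTIFIED by the union bound.


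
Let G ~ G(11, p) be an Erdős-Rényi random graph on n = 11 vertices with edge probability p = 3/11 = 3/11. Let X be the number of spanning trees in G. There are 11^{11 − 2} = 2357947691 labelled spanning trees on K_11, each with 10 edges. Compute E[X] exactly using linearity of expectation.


K_11 has 11^{11 − 2} = 2357947691 labelled spanning trees.
For each such spanning tree H, let X_H = 1 if all 10 edges of H are present in G. Then P[X_H = 1] = p^{10} = (3/11)^{10} = 59049/25937424601.
By linearity: E[X] = Σ_H E[X_H] = 2357947691 · p^{10} = 2357947691 · 59049/25937424601 = 59049/11.
Numerically: E[X] ≈ 5368.

E[X] = 2357947691 · (3/11)^{10} = 59049/11 ≈ 5368.


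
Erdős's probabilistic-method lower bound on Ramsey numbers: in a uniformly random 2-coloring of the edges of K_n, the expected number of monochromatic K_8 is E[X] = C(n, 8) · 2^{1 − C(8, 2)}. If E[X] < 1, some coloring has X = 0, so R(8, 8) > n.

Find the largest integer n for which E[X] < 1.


We need C(n, 8) · 2^{1 − 28} < 1, i.e. C(n, 8) < 2^{28 − 1} = 134217728.
Check values of n near the boundary:
  n = 40: C(40, 8) = 76904685; 76904685 < 134217728? YES
  n = 41: C(41, 8) = 95548245; 95548245 < 134217728? YES
  n = 42: C(42, 8) = 118030185; 118030185 < 134217728? YES
  n = 43: C(43, 8) = 145008513; 145008513 < 134217728? NO
  n = 44: C(44, 8) = 177232627; 177232627 < 134217728? NO
  n = 45: C(45, 8) = 215553195; 215553195 < 134217728? NO
The largest n with C(n, 8) < 134217728 is n = 42 (where E[X] = 118030185/134217728 ≈ 0.879393). Hence R(8, 8) > 42, i.e. R(8, 8) ≥ 43.

Largest n = 42; hence R(8, 8) > 42.
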